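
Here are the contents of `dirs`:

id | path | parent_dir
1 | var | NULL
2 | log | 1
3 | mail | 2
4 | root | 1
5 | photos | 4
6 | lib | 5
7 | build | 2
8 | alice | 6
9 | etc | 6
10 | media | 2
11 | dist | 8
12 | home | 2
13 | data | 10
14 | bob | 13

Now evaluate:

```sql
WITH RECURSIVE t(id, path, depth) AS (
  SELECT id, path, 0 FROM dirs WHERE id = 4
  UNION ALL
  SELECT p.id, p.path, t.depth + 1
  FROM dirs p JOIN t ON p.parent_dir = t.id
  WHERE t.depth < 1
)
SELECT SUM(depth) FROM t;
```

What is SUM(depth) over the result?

1

Base: id=4 (root) at depth 0.
Iteration 1: rows with parent_dir in {4} -> photos (id 5, depth 1).
Iteration 2: depth < 1 fails for all current rows; recursion stops.
SUM(depth) = 0 + 1 = 1.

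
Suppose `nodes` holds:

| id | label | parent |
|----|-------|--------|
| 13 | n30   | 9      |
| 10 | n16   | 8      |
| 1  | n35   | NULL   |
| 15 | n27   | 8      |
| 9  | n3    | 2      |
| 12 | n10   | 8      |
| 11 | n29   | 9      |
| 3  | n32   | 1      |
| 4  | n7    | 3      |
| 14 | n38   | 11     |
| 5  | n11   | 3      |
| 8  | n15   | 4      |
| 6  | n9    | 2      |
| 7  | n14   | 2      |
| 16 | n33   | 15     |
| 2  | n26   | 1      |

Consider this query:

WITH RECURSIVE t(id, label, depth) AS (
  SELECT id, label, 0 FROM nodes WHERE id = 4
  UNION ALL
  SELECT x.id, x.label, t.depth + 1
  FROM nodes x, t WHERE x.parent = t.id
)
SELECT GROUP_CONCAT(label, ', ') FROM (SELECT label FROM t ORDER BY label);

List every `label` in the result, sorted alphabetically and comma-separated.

n10, n15, n16, n27, n33, n7

Base: id=4 (n7) at depth 0.
Iteration 1: rows with parent in {4} -> n15 (id 8, depth 1).
Iteration 2: rows with parent in {8} -> n16 (id 10, depth 2), n10 (id 12, depth 2), n27 (id 15, depth 2).
Iteration 3: rows with parent in {10,12,15} -> n33 (id 16, depth 3).
Iteration 4: no rows with parent in {16}; recursion stops.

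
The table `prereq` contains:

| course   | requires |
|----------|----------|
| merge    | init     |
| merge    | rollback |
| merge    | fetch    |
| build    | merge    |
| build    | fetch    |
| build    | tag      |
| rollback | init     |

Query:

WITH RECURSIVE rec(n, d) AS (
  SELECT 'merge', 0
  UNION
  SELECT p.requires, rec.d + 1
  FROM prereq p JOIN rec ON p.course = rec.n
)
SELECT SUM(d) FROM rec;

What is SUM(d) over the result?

5

Base: (merge, d=0).
Iteration 1: edges from {merge} -> (fetch, d=1), (init, d=1), (rollback, d=1).
Iteration 2: edges from {fetch,init,rollback} -> (init, d=2).
Iteration 3: no outgoing edges from {init}; recursion stops.
SUM(d) = 0 + 1 + 1 + 1 + 2 = 5.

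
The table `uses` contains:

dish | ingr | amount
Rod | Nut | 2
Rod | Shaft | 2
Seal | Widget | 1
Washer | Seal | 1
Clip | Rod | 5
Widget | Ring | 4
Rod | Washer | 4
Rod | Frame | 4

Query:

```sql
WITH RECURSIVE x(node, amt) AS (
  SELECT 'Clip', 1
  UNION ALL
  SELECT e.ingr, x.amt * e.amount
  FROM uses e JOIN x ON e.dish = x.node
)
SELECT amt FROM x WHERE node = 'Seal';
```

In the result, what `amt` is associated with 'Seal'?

20

Base: (Clip, amt=1).
Iteration 1: components of {Clip} -> Rod = 1*5 = 5.
Iteration 2: components of {Rod} -> Frame = 5*4 = 20, Nut = 5*2 = 10, Shaft = 5*2 = 10, Washer = 5*4 = 20.
Iteration 3: components of {Frame,Nut,Shaft,Washer} -> Seal = 20*1 = 20.
Iteration 4: components of {Seal} -> Widget = 20*1 = 20.
Iteration 5: components of {Widget} -> Ring = 20*4 = 80.
Iteration 6: no further components; recursion stops.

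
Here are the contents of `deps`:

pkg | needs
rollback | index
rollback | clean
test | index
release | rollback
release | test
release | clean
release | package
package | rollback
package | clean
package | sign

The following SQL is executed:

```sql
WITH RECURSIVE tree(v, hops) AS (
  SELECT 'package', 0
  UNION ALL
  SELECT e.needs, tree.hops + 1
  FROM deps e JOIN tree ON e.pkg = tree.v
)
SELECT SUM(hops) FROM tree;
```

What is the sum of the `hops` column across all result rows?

Base: (package, hops=0).
Iteration 1: edges from {package} -> (clean, hops=1), (rollback, hops=1), (sign, hops=1).
Iteration 2: edges from {clean,rollback,sign} -> (clean, hops=2), (index, hops=2).
Iteration 3: no outgoing edges from {clean,index}; recursion stops.
SUM(hops) = 0 + 1 + 1 + 1 + 2 + 2 = 7.

7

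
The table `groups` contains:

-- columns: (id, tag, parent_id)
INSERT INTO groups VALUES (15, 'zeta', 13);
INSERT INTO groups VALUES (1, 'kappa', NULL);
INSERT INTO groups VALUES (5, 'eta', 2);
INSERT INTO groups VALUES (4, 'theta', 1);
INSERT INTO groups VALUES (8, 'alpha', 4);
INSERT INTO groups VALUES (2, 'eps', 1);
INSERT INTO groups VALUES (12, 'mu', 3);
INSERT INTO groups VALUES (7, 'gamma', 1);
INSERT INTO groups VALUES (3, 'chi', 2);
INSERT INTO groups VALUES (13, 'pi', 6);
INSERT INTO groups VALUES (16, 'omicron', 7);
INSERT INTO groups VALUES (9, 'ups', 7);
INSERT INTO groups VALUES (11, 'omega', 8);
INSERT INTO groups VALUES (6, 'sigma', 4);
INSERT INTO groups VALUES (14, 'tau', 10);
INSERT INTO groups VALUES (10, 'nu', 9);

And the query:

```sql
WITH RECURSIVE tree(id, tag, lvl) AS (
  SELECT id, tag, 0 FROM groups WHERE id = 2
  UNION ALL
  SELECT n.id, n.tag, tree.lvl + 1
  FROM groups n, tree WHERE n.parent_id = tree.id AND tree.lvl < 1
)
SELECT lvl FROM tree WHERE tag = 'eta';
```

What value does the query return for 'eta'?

Base: id=2 (eps) at lvl 0.
Iteration 1: rows with parent_id in {2} -> chi (id 3, lvl 1), eta (id 5, lvl 1).
Iteration 2: lvl < 1 fails for all current rows; recursion stops.

1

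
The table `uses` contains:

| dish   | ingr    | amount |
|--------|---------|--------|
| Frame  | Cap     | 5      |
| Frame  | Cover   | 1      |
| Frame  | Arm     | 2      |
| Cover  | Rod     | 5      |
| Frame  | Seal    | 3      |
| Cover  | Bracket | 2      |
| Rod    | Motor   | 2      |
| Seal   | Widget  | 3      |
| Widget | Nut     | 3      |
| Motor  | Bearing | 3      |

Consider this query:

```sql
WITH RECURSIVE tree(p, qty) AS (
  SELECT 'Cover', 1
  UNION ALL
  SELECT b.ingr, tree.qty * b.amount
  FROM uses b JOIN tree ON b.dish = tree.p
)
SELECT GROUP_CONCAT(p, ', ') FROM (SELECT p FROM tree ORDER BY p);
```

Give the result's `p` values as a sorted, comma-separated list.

Base: (Cover, qty=1).
Iteration 1: components of {Cover} -> Bracket = 1*2 = 2, Rod = 1*5 = 5.
Iteration 2: components of {Bracket,Rod} -> Motor = 5*2 = 10.
Iteration 3: components of {Motor} -> Bearing = 10*3 = 30.
Iteration 4: no further components; recursion stops.

Bearing, Bracket, Cover, Motor, Rod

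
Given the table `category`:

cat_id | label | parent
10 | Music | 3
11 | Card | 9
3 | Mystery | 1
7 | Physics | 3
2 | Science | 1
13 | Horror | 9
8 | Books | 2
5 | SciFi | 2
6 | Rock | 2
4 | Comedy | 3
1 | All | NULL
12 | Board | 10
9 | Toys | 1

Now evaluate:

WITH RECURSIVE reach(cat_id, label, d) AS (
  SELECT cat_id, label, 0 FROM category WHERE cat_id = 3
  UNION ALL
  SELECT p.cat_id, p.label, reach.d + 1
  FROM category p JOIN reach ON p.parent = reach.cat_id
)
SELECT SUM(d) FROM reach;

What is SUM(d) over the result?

Base: cat_id=3 (Mystery) at d 0.
Iteration 1: rows with parent in {3} -> Comedy (id 4, d 1), Physics (id 7, d 1), Music (id 10, d 1).
Iteration 2: rows with parent in {4,7,10} -> Board (id 12, d 2).
Iteration 3: no rows with parent in {12}; recursion stops.
SUM(d) = 0 + 1 + 1 + 1 + 2 = 5.

5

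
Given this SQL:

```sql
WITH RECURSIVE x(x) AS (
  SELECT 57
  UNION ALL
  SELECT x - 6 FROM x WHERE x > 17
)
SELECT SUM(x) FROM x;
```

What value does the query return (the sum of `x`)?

288

Base: x=57.
Iteration 1: 57 > 17 holds -> x = 57 - 6 = 51.
Iteration 2: 51 > 17 holds -> x = 51 - 6 = 45.
Iteration 3: 45 > 17 holds -> x = 45 - 6 = 39.
Iteration 4: 39 > 17 holds -> x = 39 - 6 = 33.
Iteration 5: 33 > 17 holds -> x = 33 - 6 = 27.
Iteration 6: 27 > 17 holds -> x = 27 - 6 = 21.
Iteration 7: 21 > 17 holds -> x = 21 - 6 = 15.
Iteration 8: 15 > 17 fails; recursion stops.
SUM(x) = 57 + 51 + 45 + 39 + 33 + 27 + 21 + 15 = 288.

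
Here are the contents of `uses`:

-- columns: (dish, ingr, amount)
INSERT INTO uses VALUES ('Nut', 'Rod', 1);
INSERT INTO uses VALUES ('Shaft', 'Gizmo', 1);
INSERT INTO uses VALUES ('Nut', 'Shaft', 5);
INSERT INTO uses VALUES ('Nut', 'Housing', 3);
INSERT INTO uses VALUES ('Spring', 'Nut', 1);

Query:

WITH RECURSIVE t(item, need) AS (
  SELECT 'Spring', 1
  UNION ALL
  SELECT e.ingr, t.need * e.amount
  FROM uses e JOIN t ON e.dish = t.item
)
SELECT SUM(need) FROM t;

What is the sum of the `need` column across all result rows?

Base: (Spring, need=1).
Iteration 1: components of {Spring} -> Nut = 1*1 = 1.
Iteration 2: components of {Nut} -> Housing = 1*3 = 3, Rod = 1*1 = 1, Shaft = 1*5 = 5.
Iteration 3: components of {Housing,Rod,Shaft} -> Gizmo = 5*1 = 5.
Iteration 4: no further components; recursion stops.
SUM(need) = 1 + 1 + 5 + 1 + 3 + 5 = 16.

16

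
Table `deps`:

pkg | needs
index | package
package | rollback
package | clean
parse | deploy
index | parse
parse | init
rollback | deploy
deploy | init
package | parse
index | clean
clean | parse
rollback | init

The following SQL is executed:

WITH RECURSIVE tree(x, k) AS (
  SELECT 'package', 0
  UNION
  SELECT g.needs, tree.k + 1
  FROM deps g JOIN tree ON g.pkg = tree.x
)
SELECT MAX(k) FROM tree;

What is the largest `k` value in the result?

Base: (package, k=0).
Iteration 1: edges from {package} -> (clean, k=1), (parse, k=1), (rollback, k=1).
Iteration 2: edges from {clean,parse,rollback} -> (deploy, k=2), (init, k=2), (parse, k=2). [UNION drops 2 duplicate row(s)]
Iteration 3: edges from {deploy,init,parse} -> (deploy, k=3), (init, k=3). [UNION drops 1 duplicate row(s)]
Iteration 4: edges from {deploy,init} -> (init, k=4).
Iteration 5: no outgoing edges from {init}; recursion stops.
k values: 0, 1, 1, 1, 2, 2, 2, 3, 3, 4; the maximum is 4.

4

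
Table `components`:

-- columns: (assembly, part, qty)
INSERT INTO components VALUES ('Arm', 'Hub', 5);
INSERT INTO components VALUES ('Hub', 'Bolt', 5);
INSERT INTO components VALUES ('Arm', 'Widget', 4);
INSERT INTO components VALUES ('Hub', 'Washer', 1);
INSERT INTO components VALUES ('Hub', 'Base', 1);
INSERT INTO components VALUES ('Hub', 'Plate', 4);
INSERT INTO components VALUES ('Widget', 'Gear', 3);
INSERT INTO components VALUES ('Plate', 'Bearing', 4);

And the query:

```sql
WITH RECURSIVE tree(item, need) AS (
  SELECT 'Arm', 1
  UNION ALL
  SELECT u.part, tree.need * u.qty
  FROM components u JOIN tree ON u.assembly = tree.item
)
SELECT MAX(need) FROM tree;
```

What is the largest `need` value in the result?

80

Base: (Arm, need=1).
Iteration 1: components of {Arm} -> Hub = 1*5 = 5, Widget = 1*4 = 4.
Iteration 2: components of {Hub,Widget} -> Base = 5*1 = 5, Bolt = 5*5 = 25, Gear = 4*3 = 12, Plate = 5*4 = 20, Washer = 5*1 = 5.
Iteration 3: components of {Base,Bolt,Gear,Plate,Washer} -> Bearing = 20*4 = 80.
Iteration 4: no further components; recursion stops.
need values: 1, 5, 4, 25, 5, 5, 20, 12, 80; the maximum is 80.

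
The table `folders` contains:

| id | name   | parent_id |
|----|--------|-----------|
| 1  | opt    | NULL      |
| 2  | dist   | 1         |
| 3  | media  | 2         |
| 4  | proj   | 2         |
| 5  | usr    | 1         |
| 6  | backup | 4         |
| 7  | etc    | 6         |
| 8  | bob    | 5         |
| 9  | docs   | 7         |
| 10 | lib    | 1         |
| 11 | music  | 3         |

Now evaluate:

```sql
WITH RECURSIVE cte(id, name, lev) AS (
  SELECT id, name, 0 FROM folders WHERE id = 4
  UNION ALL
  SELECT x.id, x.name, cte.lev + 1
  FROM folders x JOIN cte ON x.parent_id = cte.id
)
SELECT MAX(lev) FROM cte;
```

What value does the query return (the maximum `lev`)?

Base: id=4 (proj) at lev 0.
Iteration 1: rows with parent_id in {4} -> backup (id 6, lev 1).
Iteration 2: rows with parent_id in {6} -> etc (id 7, lev 2).
Iteration 3: rows with parent_id in {7} -> docs (id 9, lev 3).
Iteration 4: no rows with parent_id in {9}; recursion stops.
lev values: 0, 1, 2, 3; the maximum is 3.

3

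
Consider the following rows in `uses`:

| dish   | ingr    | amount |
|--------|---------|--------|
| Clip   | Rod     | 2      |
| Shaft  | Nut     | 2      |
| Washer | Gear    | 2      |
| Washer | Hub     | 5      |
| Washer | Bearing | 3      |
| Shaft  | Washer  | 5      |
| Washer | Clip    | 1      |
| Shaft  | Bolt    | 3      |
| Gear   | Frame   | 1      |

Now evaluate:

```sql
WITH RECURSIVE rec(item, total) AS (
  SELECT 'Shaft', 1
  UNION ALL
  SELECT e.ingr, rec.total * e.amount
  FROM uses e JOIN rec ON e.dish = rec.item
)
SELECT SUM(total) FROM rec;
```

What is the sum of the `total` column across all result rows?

Base: (Shaft, total=1).
Iteration 1: components of {Shaft} -> Bolt = 1*3 = 3, Nut = 1*2 = 2, Washer = 1*5 = 5.
Iteration 2: components of {Bolt,Nut,Washer} -> Bearing = 5*3 = 15, Clip = 5*1 = 5, Gear = 5*2 = 10, Hub = 5*5 = 25.
Iteration 3: components of {Bearing,Clip,Gear,Hub} -> Frame = 10*1 = 10, Rod = 5*2 = 10.
Iteration 4: no further components; recursion stops.
SUM(total) = 1 + 5 + 3 + 2 + 5 + 10 + 15 + 25 + 10 + 10 = 86.

86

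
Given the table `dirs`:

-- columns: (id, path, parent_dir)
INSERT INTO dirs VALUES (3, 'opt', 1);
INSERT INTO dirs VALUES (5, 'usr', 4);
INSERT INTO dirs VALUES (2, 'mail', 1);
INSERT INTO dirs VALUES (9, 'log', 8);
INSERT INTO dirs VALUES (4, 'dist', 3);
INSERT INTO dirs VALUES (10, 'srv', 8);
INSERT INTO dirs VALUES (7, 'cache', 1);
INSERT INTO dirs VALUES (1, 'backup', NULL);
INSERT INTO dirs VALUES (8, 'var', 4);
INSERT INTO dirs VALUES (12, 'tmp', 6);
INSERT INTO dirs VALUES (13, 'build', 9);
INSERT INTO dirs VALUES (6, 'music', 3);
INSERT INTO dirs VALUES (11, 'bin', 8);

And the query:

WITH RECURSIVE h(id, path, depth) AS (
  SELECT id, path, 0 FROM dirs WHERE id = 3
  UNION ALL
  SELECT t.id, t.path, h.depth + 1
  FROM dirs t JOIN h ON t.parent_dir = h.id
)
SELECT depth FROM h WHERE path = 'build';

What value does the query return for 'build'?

Base: id=3 (opt) at depth 0.
Iteration 1: rows with parent_dir in {3} -> dist (id 4, depth 1), music (id 6, depth 1).
Iteration 2: rows with parent_dir in {4,6} -> usr (id 5, depth 2), var (id 8, depth 2), tmp (id 12, depth 2).
Iteration 3: rows with parent_dir in {5,8,12} -> log (id 9, depth 3), srv (id 10, depth 3), bin (id 11, depth 3).
Iteration 4: rows with parent_dir in {9,10,11} -> build (id 13, depth 4).
Iteration 5: no rows with parent_dir in {13}; recursion stops.

4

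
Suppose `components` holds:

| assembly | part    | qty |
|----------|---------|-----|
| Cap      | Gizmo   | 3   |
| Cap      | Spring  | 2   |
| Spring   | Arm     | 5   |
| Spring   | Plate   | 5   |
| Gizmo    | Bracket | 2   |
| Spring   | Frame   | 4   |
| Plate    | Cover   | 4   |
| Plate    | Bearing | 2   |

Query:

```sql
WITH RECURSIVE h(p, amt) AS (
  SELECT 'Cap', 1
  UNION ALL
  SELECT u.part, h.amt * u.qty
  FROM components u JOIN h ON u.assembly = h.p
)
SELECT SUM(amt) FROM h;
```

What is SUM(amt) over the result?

Base: (Cap, amt=1).
Iteration 1: components of {Cap} -> Gizmo = 1*3 = 3, Spring = 1*2 = 2.
Iteration 2: components of {Gizmo,Spring} -> Arm = 2*5 = 10, Bracket = 3*2 = 6, Frame = 2*4 = 8, Plate = 2*5 = 10.
Iteration 3: components of {Arm,Bracket,Frame,Plate} -> Bearing = 10*2 = 20, Cover = 10*4 = 40.
Iteration 4: no further components; recursion stops.
SUM(amt) = 1 + 3 + 2 + 6 + 10 + 10 + 8 + 40 + 20 = 100.

100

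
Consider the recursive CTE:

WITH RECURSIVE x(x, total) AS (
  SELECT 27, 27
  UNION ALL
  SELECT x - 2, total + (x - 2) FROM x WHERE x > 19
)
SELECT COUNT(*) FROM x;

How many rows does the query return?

5

Base: x=27, total=27.
Iteration 1: 27 > 19 holds -> x = 27 - 2 = 25, total = 27 + 25 = 52.
Iteration 2: 25 > 19 holds -> x = 25 - 2 = 23, total = 52 + 23 = 75.
Iteration 3: 23 > 19 holds -> x = 23 - 2 = 21, total = 75 + 21 = 96.
Iteration 4: 21 > 19 holds -> x = 21 - 2 = 19, total = 96 + 19 = 115.
Iteration 5: 19 > 19 fails; recursion stops.
Total rows emitted: 5.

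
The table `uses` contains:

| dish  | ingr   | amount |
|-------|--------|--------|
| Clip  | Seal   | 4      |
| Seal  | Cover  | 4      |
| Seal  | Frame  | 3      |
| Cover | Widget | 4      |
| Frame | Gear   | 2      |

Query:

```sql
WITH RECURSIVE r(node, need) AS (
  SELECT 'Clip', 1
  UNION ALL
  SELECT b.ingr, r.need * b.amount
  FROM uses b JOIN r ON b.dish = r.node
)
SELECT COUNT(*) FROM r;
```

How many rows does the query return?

Base: (Clip, need=1).
Iteration 1: components of {Clip} -> Seal = 1*4 = 4.
Iteration 2: components of {Seal} -> Cover = 4*4 = 16, Frame = 4*3 = 12.
Iteration 3: components of {Cover,Frame} -> Gear = 12*2 = 24, Widget = 16*4 = 64.
Iteration 4: no further components; recursion stops.
Total rows emitted: 6.

6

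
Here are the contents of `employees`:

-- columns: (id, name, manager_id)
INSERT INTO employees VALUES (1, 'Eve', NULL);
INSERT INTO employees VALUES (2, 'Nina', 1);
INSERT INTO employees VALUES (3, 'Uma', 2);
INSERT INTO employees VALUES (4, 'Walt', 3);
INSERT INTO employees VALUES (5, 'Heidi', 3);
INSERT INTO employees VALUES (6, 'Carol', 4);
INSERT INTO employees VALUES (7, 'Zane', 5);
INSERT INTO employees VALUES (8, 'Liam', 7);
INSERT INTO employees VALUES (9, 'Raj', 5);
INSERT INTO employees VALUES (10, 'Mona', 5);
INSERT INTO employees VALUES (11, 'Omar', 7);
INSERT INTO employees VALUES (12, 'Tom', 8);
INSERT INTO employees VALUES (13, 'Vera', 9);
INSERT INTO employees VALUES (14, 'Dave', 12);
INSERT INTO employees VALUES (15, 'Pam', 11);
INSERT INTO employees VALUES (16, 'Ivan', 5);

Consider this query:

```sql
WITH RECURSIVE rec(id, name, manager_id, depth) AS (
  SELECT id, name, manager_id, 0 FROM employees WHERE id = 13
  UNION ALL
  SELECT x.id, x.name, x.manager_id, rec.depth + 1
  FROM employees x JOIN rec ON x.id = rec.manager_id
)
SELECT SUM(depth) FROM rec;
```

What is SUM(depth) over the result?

Base: id=13 (Vera), manager_id=9, depth 0.
Iteration 1: join on id=9 -> Raj (id 9, manager_id=5, depth 1).
Iteration 2: join on id=5 -> Heidi (id 5, manager_id=3, depth 2).
Iteration 3: join on id=3 -> Uma (id 3, manager_id=2, depth 3).
Iteration 4: join on id=2 -> Nina (id 2, manager_id=1, depth 4).
Iteration 5: join on id=1 -> Eve (id 1, manager_id=NULL, depth 5).
Iteration 6: manager_id is NULL; no match; recursion stops.
SUM(depth) = 0 + 1 + 2 + 3 + 4 + 5 = 15.

15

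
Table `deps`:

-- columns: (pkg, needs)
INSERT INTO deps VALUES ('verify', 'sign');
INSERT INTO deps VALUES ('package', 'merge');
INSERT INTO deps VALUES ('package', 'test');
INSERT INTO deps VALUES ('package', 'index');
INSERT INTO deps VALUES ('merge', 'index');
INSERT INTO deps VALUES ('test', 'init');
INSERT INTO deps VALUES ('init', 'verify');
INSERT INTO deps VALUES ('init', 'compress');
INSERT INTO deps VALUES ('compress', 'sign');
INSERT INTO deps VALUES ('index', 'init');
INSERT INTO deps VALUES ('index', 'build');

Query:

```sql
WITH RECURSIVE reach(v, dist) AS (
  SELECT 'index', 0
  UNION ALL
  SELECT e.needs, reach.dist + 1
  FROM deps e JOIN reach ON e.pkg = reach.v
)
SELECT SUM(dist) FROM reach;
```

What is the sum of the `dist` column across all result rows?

12

Base: (index, dist=0).
Iteration 1: edges from {index} -> (build, dist=1), (init, dist=1).
Iteration 2: edges from {build,init} -> (compress, dist=2), (verify, dist=2).
Iteration 3: edges from {compress,verify} -> (sign, dist=3) x2. [UNION ALL keeps all 2 new rows, including repeats]
Iteration 4: no outgoing edges from {sign}; recursion stops.
SUM(dist) = 0 + 1 + 1 + 2 + 2 + 3 + 3 = 12.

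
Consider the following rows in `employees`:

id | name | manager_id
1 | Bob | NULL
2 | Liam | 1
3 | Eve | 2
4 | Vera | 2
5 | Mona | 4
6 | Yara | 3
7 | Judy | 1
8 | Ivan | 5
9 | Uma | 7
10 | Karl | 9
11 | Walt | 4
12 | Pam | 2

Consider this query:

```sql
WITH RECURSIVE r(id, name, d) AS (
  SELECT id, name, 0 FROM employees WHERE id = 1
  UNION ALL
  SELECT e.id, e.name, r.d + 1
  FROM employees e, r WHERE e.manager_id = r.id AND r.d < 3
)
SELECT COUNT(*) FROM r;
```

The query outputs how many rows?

Base: id=1 (Bob) at d 0.
Iteration 1: rows with manager_id in {1} -> Liam (id 2, d 1), Judy (id 7, d 1).
Iteration 2: rows with manager_id in {2,7} -> Eve (id 3, d 2), Vera (id 4, d 2), Uma (id 9, d 2), Pam (id 12, d 2).
Iteration 3: rows with manager_id in {3,4,9,12} -> Mona (id 5, d 3), Yara (id 6, d 3), Karl (id 10, d 3), Walt (id 11, d 3).
Iteration 4: d < 3 fails for all current rows; recursion stops.
Total rows emitted: 11.

11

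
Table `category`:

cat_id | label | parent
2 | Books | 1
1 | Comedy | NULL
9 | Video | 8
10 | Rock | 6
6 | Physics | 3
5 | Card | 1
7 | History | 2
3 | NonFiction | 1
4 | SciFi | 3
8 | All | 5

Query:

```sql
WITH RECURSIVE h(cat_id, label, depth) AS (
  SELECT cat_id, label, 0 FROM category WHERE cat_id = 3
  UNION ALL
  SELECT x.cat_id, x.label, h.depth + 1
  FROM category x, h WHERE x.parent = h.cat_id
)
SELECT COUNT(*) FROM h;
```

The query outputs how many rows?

Base: cat_id=3 (NonFiction) at depth 0.
Iteration 1: rows with parent in {3} -> SciFi (id 4, depth 1), Physics (id 6, depth 1).
Iteration 2: rows with parent in {4,6} -> Rock (id 10, depth 2).
Iteration 3: no rows with parent in {10}; recursion stops.
Total rows emitted: 4.

4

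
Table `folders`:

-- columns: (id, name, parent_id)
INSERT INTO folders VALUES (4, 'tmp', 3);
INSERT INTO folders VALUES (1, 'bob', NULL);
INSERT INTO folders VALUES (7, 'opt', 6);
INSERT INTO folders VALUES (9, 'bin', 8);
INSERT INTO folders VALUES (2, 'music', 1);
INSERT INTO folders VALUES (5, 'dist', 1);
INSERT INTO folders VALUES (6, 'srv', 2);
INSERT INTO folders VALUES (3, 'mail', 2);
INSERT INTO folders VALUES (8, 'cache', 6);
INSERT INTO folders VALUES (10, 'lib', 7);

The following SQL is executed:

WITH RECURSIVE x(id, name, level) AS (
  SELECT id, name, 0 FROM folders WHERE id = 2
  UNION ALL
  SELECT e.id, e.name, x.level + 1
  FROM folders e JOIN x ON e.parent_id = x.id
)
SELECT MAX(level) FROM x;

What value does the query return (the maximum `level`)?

Base: id=2 (music) at level 0.
Iteration 1: rows with parent_id in {2} -> mail (id 3, level 1), srv (id 6, level 1).
Iteration 2: rows with parent_id in {3,6} -> tmp (id 4, level 2), opt (id 7, level 2), cache (id 8, level 2).
Iteration 3: rows with parent_id in {4,7,8} -> bin (id 9, level 3), lib (id 10, level 3).
Iteration 4: no rows with parent_id in {9,10}; recursion stops.
level values: 0, 1, 1, 2, 2, 2, 3, 3; the maximum is 3.

3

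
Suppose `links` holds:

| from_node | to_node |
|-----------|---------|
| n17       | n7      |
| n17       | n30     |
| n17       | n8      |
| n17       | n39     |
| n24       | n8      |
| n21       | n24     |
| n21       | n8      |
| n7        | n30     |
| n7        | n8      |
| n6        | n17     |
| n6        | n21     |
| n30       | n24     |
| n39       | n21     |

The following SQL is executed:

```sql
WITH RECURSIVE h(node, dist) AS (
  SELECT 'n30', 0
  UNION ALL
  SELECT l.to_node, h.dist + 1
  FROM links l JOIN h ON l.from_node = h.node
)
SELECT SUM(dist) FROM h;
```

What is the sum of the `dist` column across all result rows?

3

Base: (n30, dist=0).
Iteration 1: edges from {n30} -> (n24, dist=1).
Iteration 2: edges from {n24} -> (n8, dist=2).
Iteration 3: no outgoing edges from {n8}; recursion stops.
SUM(dist) = 0 + 1 + 2 = 3.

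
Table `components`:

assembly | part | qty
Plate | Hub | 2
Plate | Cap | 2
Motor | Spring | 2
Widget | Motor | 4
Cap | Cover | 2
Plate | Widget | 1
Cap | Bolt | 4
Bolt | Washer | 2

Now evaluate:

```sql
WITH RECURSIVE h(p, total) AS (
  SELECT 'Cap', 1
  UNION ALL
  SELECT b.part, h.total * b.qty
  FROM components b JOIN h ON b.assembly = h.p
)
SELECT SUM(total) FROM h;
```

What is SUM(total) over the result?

Base: (Cap, total=1).
Iteration 1: components of {Cap} -> Bolt = 1*4 = 4, Cover = 1*2 = 2.
Iteration 2: components of {Bolt,Cover} -> Washer = 4*2 = 8.
Iteration 3: no further components; recursion stops.
SUM(total) = 1 + 4 + 2 + 8 = 15.

15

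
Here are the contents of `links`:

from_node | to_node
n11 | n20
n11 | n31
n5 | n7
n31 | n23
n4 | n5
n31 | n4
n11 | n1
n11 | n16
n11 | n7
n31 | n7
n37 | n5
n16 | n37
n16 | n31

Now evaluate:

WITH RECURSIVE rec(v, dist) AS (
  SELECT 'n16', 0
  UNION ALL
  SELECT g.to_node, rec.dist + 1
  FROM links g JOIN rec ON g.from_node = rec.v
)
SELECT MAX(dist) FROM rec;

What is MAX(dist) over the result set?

Base: (n16, dist=0).
Iteration 1: edges from {n16} -> (n31, dist=1), (n37, dist=1).
Iteration 2: edges from {n31,n37} -> (n23, dist=2), (n4, dist=2), (n5, dist=2), (n7, dist=2).
Iteration 3: edges from {n23,n4,n5,n7} -> (n5, dist=3), (n7, dist=3).
Iteration 4: edges from {n5,n7} -> (n7, dist=4).
Iteration 5: no outgoing edges from {n7}; recursion stops.
dist values: 0, 1, 1, 2, 2, 2, 2, 3, 3, 4; the maximum is 4.

4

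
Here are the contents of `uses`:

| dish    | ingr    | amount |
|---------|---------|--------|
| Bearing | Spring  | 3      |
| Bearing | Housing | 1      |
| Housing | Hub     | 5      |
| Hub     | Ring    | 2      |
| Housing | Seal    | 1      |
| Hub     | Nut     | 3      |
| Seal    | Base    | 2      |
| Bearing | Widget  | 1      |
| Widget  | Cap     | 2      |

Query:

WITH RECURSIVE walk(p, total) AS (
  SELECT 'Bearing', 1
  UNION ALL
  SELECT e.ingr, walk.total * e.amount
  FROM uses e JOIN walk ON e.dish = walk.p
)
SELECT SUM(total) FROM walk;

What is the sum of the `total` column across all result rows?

Base: (Bearing, total=1).
Iteration 1: components of {Bearing} -> Housing = 1*1 = 1, Spring = 1*3 = 3, Widget = 1*1 = 1.
Iteration 2: components of {Housing,Spring,Widget} -> Cap = 1*2 = 2, Hub = 1*5 = 5, Seal = 1*1 = 1.
Iteration 3: components of {Cap,Hub,Seal} -> Base = 1*2 = 2, Nut = 5*3 = 15, Ring = 5*2 = 10.
Iteration 4: no further components; recursion stops.
SUM(total) = 1 + 3 + 1 + 1 + 5 + 1 + 2 + 10 + 15 + 2 = 41.

41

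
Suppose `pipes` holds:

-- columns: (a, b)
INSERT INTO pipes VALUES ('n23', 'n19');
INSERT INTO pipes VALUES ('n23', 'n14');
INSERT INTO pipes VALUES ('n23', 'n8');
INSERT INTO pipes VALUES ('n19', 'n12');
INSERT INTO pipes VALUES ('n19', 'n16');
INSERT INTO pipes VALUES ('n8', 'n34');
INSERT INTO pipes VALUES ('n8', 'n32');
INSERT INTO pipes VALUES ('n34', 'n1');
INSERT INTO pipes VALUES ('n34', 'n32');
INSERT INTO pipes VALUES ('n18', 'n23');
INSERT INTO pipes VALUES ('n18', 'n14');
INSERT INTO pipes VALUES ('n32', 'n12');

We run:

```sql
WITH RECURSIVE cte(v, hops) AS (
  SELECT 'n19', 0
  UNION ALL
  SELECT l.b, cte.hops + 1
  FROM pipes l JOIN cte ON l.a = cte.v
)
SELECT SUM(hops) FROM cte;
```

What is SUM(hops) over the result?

Base: (n19, hops=0).
Iteration 1: edges from {n19} -> (n12, hops=1), (n16, hops=1).
Iteration 2: no outgoing edges from {n12,n16}; recursion stops.
SUM(hops) = 0 + 1 + 1 = 2.

2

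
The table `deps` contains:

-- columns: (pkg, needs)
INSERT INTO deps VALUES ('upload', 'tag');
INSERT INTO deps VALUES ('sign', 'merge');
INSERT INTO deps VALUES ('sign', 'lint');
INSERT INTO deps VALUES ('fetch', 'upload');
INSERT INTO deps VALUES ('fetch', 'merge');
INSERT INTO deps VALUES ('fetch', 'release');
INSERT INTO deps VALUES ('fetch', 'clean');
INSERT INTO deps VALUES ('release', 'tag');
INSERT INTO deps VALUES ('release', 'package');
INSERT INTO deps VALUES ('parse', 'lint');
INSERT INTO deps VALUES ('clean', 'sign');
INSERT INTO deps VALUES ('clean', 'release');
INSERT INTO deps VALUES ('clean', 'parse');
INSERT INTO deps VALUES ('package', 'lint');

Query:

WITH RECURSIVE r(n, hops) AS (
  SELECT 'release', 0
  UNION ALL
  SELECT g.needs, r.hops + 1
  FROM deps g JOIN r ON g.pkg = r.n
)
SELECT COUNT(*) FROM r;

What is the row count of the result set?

Base: (release, hops=0).
Iteration 1: edges from {release} -> (package, hops=1), (tag, hops=1).
Iteration 2: edges from {package,tag} -> (lint, hops=2).
Iteration 3: no outgoing edges from {lint}; recursion stops.
Total rows emitted: 4.

4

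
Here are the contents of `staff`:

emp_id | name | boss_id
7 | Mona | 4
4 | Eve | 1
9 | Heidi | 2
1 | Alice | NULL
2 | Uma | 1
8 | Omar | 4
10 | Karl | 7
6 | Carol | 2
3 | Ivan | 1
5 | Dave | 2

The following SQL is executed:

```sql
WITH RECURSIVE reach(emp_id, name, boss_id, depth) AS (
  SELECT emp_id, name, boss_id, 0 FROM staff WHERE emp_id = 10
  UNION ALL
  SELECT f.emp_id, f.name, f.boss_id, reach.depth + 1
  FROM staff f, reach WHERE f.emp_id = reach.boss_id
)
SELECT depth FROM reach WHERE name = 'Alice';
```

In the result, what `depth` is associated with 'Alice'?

Base: emp_id=10 (Karl), boss_id=7, depth 0.
Iteration 1: join on emp_id=7 -> Mona (id 7, boss_id=4, depth 1).
Iteration 2: join on emp_id=4 -> Eve (id 4, boss_id=1, depth 2).
Iteration 3: join on emp_id=1 -> Alice (id 1, boss_id=NULL, depth 3).
Iteration 4: boss_id is NULL; no match; recursion stops.

3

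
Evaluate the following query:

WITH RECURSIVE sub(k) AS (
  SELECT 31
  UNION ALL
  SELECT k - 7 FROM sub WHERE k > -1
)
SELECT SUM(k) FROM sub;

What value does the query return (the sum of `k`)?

81

Base: k=31.
Iteration 1: 31 > -1 holds -> k = 31 - 7 = 24.
Iteration 2: 24 > -1 holds -> k = 24 - 7 = 17.
Iteration 3: 17 > -1 holds -> k = 17 - 7 = 10.
Iteration 4: 10 > -1 holds -> k = 10 - 7 = 3.
Iteration 5: 3 > -1 holds -> k = 3 - 7 = -4.
Iteration 6: -4 > -1 fails; recursion stops.
SUM(k) = 31 + 24 + 17 + 10 + 3 + -4 = 81.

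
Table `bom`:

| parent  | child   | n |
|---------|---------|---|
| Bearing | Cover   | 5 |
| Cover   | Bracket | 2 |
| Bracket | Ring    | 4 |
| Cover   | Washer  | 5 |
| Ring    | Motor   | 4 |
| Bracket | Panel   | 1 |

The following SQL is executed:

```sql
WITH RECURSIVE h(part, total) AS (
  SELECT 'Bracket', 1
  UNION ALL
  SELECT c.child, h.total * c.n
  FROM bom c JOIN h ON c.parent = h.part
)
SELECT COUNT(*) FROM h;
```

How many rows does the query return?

4

Base: (Bracket, total=1).
Iteration 1: components of {Bracket} -> Panel = 1*1 = 1, Ring = 1*4 = 4.
Iteration 2: components of {Panel,Ring} -> Motor = 4*4 = 16.
Iteration 3: no further components; recursion stops.
Total rows emitted: 4.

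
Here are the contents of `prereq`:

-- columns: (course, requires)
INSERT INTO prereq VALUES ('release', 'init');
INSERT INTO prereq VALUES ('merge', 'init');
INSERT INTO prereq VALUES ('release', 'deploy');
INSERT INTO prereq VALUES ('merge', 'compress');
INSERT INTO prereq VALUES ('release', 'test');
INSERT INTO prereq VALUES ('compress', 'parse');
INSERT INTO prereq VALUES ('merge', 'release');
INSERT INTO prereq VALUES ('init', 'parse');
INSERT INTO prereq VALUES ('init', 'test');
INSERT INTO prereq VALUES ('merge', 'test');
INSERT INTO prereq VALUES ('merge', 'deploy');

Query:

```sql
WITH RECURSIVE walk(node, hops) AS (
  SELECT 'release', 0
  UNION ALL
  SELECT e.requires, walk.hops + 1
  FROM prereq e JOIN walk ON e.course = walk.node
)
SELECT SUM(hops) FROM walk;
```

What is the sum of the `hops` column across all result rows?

Base: (release, hops=0).
Iteration 1: edges from {release} -> (deploy, hops=1), (init, hops=1), (test, hops=1).
Iteration 2: edges from {deploy,init,test} -> (parse, hops=2), (test, hops=2).
Iteration 3: no outgoing edges from {parse,test}; recursion stops.
SUM(hops) = 0 + 1 + 1 + 1 + 2 + 2 = 7.

7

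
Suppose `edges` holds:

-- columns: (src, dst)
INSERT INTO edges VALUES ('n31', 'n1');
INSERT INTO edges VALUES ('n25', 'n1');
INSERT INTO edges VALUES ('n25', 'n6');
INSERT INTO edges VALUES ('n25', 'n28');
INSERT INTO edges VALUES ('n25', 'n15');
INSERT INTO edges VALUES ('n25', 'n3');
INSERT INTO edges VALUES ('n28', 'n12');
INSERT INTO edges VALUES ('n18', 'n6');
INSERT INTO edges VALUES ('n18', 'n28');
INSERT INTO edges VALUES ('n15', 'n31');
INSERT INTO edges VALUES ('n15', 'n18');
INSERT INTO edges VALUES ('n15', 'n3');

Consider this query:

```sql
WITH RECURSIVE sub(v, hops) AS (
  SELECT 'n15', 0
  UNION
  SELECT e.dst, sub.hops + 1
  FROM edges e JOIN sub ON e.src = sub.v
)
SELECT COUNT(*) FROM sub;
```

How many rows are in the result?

Base: (n15, hops=0).
Iteration 1: edges from {n15} -> (n18, hops=1), (n3, hops=1), (n31, hops=1).
Iteration 2: edges from {n18,n3,n31} -> (n1, hops=2), (n28, hops=2), (n6, hops=2).
Iteration 3: edges from {n1,n28,n6} -> (n12, hops=3).
Iteration 4: no outgoing edges from {n12}; recursion stops.
Total rows emitted: 8.

8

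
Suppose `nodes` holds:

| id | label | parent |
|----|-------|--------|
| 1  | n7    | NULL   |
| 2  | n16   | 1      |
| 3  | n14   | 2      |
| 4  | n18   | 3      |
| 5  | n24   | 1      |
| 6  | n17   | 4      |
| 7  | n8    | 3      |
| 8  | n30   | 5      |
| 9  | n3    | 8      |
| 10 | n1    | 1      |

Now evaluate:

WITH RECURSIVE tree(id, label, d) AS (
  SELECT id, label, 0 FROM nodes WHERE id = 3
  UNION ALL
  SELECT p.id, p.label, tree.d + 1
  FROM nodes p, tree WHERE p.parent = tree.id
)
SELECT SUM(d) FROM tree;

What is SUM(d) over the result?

Base: id=3 (n14) at d 0.
Iteration 1: rows with parent in {3} -> n18 (id 4, d 1), n8 (id 7, d 1).
Iteration 2: rows with parent in {4,7} -> n17 (id 6, d 2).
Iteration 3: no rows with parent in {6}; recursion stops.
SUM(d) = 0 + 1 + 1 + 2 = 4.

4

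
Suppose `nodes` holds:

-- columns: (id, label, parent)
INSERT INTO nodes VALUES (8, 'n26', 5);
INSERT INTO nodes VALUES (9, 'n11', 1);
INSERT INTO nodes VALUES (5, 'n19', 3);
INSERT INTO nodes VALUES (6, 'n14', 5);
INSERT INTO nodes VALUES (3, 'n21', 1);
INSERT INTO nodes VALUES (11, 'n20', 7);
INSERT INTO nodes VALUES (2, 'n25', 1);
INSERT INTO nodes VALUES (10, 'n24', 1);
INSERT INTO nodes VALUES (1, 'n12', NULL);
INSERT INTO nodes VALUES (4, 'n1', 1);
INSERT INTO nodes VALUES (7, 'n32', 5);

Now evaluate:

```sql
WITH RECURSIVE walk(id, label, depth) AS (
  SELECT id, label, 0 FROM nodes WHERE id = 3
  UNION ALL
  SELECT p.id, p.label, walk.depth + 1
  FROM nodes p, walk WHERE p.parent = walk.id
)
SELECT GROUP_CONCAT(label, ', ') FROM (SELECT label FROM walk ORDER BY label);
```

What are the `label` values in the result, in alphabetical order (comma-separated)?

Base: id=3 (n21) at depth 0.
Iteration 1: rows with parent in {3} -> n19 (id 5, depth 1).
Iteration 2: rows with parent in {5} -> n14 (id 6, depth 2), n32 (id 7, depth 2), n26 (id 8, depth 2).
Iteration 3: rows with parent in {6,7,8} -> n20 (id 11, depth 3).
Iteration 4: no rows with parent in {11}; recursion stops.

n14, n19, n20, n21, n26, n32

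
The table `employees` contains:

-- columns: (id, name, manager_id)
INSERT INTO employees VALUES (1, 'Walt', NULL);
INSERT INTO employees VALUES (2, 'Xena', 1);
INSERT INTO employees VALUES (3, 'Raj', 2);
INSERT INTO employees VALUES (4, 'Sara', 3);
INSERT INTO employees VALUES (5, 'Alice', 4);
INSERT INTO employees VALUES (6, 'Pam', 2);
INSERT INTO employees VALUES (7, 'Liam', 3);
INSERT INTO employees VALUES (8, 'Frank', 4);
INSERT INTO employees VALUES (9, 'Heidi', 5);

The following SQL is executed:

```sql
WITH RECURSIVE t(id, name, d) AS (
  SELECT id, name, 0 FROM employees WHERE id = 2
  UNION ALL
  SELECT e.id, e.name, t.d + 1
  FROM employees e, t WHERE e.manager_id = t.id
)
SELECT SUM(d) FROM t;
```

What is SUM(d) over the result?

16

Base: id=2 (Xena) at d 0.
Iteration 1: rows with manager_id in {2} -> Raj (id 3, d 1), Pam (id 6, d 1).
Iteration 2: rows with manager_id in {3,6} -> Sara (id 4, d 2), Liam (id 7, d 2).
Iteration 3: rows with manager_id in {4,7} -> Alice (id 5, d 3), Frank (id 8, d 3).
Iteration 4: rows with manager_id in {5,8} -> Heidi (id 9, d 4).
Iteration 5: no rows with manager_id in {9}; recursion stops.
SUM(d) = 0 + 1 + 1 + 2 + 2 + 3 + 3 + 4 = 16.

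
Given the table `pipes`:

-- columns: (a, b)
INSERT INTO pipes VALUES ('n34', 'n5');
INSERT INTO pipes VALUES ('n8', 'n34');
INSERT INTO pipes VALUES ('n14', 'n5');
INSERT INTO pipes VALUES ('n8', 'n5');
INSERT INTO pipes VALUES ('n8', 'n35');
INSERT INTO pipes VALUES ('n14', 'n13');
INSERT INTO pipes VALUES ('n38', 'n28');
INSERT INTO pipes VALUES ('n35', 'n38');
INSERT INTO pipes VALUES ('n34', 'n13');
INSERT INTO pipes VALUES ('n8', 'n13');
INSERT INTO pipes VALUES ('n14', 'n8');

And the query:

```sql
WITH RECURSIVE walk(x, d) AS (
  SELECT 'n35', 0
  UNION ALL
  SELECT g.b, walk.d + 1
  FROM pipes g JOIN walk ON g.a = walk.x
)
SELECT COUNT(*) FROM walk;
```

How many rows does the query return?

3

Base: (n35, d=0).
Iteration 1: edges from {n35} -> (n38, d=1).
Iteration 2: edges from {n38} -> (n28, d=2).
Iteration 3: no outgoing edges from {n28}; recursion stops.
Total rows emitted: 3.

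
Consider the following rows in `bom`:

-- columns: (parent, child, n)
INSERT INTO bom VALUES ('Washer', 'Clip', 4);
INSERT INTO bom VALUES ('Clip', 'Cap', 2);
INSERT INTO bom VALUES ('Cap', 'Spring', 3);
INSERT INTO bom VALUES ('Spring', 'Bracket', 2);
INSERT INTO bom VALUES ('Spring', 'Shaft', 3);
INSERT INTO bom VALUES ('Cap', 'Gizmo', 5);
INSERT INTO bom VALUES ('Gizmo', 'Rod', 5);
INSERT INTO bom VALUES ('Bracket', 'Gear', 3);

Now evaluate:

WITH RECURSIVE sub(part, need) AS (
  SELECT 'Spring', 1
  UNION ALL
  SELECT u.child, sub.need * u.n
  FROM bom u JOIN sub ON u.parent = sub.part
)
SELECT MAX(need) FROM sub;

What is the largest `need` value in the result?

Base: (Spring, need=1).
Iteration 1: components of {Spring} -> Bracket = 1*2 = 2, Shaft = 1*3 = 3.
Iteration 2: components of {Bracket,Shaft} -> Gear = 2*3 = 6.
Iteration 3: no further components; recursion stops.
need values: 1, 2, 3, 6; the maximum is 6.

6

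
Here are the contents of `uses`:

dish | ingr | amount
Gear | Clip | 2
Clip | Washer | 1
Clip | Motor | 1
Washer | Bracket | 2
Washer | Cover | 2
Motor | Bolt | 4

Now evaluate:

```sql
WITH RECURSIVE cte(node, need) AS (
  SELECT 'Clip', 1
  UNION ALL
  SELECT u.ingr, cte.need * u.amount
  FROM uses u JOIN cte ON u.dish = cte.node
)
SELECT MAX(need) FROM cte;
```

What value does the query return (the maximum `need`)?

Base: (Clip, need=1).
Iteration 1: components of {Clip} -> Motor = 1*1 = 1, Washer = 1*1 = 1.
Iteration 2: components of {Motor,Washer} -> Bolt = 1*4 = 4, Bracket = 1*2 = 2, Cover = 1*2 = 2.
Iteration 3: no further components; recursion stops.
need values: 1, 1, 1, 2, 2, 4; the maximum is 4.

4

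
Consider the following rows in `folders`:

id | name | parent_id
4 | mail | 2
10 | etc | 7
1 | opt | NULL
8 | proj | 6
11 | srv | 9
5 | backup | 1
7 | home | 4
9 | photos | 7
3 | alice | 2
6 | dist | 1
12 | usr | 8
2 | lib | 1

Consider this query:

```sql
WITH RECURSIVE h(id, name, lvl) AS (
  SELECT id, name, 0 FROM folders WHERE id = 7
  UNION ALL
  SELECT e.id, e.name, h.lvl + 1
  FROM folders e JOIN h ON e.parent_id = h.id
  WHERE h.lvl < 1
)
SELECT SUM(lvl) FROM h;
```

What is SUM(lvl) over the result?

2

Base: id=7 (home) at lvl 0.
Iteration 1: rows with parent_id in {7} -> photos (id 9, lvl 1), etc (id 10, lvl 1).
Iteration 2: lvl < 1 fails for all current rows; recursion stops.
SUM(lvl) = 0 + 1 + 1 = 2.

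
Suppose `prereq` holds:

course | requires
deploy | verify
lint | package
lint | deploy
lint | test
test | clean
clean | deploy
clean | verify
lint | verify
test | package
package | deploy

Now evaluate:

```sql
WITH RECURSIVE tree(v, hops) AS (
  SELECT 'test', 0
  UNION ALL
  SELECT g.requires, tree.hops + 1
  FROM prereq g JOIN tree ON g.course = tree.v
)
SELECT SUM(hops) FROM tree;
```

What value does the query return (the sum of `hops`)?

Base: (test, hops=0).
Iteration 1: edges from {test} -> (clean, hops=1), (package, hops=1).
Iteration 2: edges from {clean,package} -> (deploy, hops=2) x2, (verify, hops=2). [UNION ALL keeps all 3 new rows, including repeats]
Iteration 3: edges from {deploy,verify} -> (verify, hops=3) x2. [UNION ALL keeps all 2 new rows, including repeats]
Iteration 4: no outgoing edges from {verify}; recursion stops.
SUM(hops) = 0 + 1 + 1 + 2 + 2 + 2 + 3 + 3 = 14.

14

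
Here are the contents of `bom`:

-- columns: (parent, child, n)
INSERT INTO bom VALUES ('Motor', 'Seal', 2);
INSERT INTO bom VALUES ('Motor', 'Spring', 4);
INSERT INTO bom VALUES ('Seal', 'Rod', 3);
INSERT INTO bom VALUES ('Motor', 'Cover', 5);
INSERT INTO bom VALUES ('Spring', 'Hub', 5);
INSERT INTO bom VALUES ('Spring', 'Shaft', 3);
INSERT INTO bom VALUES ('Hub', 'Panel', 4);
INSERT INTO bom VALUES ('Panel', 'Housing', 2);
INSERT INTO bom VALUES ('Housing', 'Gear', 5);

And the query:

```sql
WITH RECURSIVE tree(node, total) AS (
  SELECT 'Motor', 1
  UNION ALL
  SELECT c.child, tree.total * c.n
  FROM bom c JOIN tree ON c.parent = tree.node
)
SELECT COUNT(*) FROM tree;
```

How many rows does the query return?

Base: (Motor, total=1).
Iteration 1: components of {Motor} -> Cover = 1*5 = 5, Seal = 1*2 = 2, Spring = 1*4 = 4.
Iteration 2: components of {Cover,Seal,Spring} -> Hub = 4*5 = 20, Rod = 2*3 = 6, Shaft = 4*3 = 12.
Iteration 3: components of {Hub,Rod,Shaft} -> Panel = 20*4 = 80.
Iteration 4: components of {Panel} -> Housing = 80*2 = 160.
Iteration 5: components of {Housing} -> Gear = 160*5 = 800.
Iteration 6: no further components; recursion stops.
Total rows emitted: 10.

10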